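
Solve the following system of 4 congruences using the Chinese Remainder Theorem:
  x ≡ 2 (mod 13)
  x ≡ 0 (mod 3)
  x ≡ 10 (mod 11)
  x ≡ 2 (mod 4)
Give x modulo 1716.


Product of moduli M = 13 · 3 · 11 · 4 = 1716.
Merge one congruence at a time:
  Start: x ≡ 2 (mod 13).
  Combine with x ≡ 0 (mod 3); new modulus lcm = 39.
    Write x = 2 + 13·t and substitute into x ≡ 0 (mod 3): 13·t ≡ 0 − 2 = -2 (mod 3).
    Reduce coefficients mod 3: 1·t ≡ 1 (mod 3).
    So t ≡ 1 (mod 3).
    Then x = 2 + 13·1 = 15, valid modulo lcm(13, 3) = 39: x ≡ 15 (mod 39).
  Combine with x ≡ 10 (mod 11); new modulus lcm = 429.
    Write x = 15 + 39·t and substitute into x ≡ 10 (mod 11): 39·t ≡ 10 − 15 = -5 (mod 11).
    Reduce coefficients mod 11: 6·t ≡ 6 (mod 11).
    The inverse of 6 mod 11 is 2 (since 6·2 = 12 = 1·11 + 1), so t ≡ 2·6 = 12 ≡ 1 (mod 11).
    Then x = 15 + 39·1 = 54, valid modulo lcm(39, 11) = 429: x ≡ 54 (mod 429).
  Combine with x ≡ 2 (mod 4); new modulus lcm = 1716.
    Write x = 54 + 429·t and substitute into x ≡ 2 (mod 4): 429·t ≡ 2 − 54 = -52 (mod 4).
    Reduce coefficients mod 4: 1·t ≡ 0 (mod 4).
    So t ≡ 0 (mod 4).
    Then x = 54 + 429·0 = 54, valid modulo lcm(429, 4) = 1716: x ≡ 54 (mod 1716).
Verify against each original: 54 mod 13 = 2, 54 mod 3 = 0, 54 mod 11 = 10, 54 mod 4 = 2.

x ≡ 54 (mod 1716).


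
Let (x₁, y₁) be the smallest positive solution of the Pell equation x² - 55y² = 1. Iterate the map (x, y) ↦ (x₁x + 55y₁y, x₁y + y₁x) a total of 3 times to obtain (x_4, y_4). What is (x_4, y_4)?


Step 1: Find the fundamental solution (x₁, y₁) of x² - 55y² = 1.
  Expand √55 as a continued fraction. a₀ = ⌊√55⌋ = 7; iterate m_{k+1} = d_k·a_k − m_k, d_{k+1} = (55 − m_{k+1}²)/d_k, a_{k+1} = ⌊(a₀ + m_{k+1})/d_{k+1}⌋ (starting m₀ = 0, d₀ = 1), with convergents p_k = a_k·p_{k-1} + p_{k-2}, q_k = a_k·q_{k-1} + q_{k-2} (p₋₁ = 1, q₋₁ = 0):
  k = 0: a₀ = 7; p₀/q₀ = 7/1; p₀² − 55·q₀² = 49 − 55 = -6.
  k = 1: m = 7, d = 6, a = ⌊(7 + 7)/6⌋ = 2; p/q = (2·7 + 1)/(2·1 + 0) = 15/2; p² − 55·q² = 225 − 220 = 5.
  k = 2: m = 5, d = 5, a = ⌊(7 + 5)/5⌋ = 2; p/q = (2·15 + 7)/(2·2 + 1) = 37/5; p² − 55·q² = 1369 − 1375 = -6.
  k = 3: m = 5, d = 6, a = ⌊(7 + 5)/6⌋ = 2; p/q = (2·37 + 15)/(2·5 + 2) = 89/12; p² − 55·q² = 7921 − 7920 = 1.
  The first convergent with p² − 55·q² = 1 gives the fundamental solution (x₁, y₁) = (89, 12).
Step 2: Apply the recurrence (x_{n+1}, y_{n+1}) = (x₁x_n + 55y₁y_n, x₁y_n + y₁x_n) repeatedly.
  From (x_1, y_1) = (89, 12): x_2 = 89·89 + 55·12·12 = 15841; y_2 = 89·12 + 12·89 = 2136.
  From (x_2, y_2) = (15841, 2136): x_3 = 89·15841 + 55·12·2136 = 2819609; y_3 = 89·2136 + 12·15841 = 380196.
  From (x_3, y_3) = (2819609, 380196): x_4 = 89·2819609 + 55·12·380196 = 501874561; y_4 = 89·380196 + 12·2819609 = 67672752.
Step 3: Verify x_4² - 55·y_4² = 251878074978942721 - 251878074978942720 = 1 (should be 1). ✓

(x_1, y_1) = (89, 12); (x_4, y_4) = (501874561, 67672752).


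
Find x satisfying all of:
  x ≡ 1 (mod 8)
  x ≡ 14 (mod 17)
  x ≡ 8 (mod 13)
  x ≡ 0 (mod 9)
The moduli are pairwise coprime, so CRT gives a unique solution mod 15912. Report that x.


Product of moduli M = 8 · 17 · 13 · 9 = 15912.
Merge one congruence at a time:
  Start: x ≡ 1 (mod 8).
  Combine with x ≡ 14 (mod 17); new modulus lcm = 136.
    Write x = 1 + 8·t and substitute into x ≡ 14 (mod 17): 8·t ≡ 14 − 1 = 13 (mod 17).
    The inverse of 8 mod 17 is 15 (since 8·15 = 120 = 7·17 + 1), so t ≡ 15·13 = 195 ≡ 8 (mod 17).
    Then x = 1 + 8·8 = 65, valid modulo lcm(8, 17) = 136: x ≡ 65 (mod 136).
  Combine with x ≡ 8 (mod 13); new modulus lcm = 1768.
    Write x = 65 + 136·t and substitute into x ≡ 8 (mod 13): 136·t ≡ 8 − 65 = -57 (mod 13).
    Reduce coefficients mod 13: 6·t ≡ 8 (mod 13).
    The inverse of 6 mod 13 is 11 (since 6·11 = 66 = 5·13 + 1), so t ≡ 11·8 = 88 ≡ 10 (mod 13).
    Then x = 65 + 136·10 = 1425, valid modulo lcm(136, 13) = 1768: x ≡ 1425 (mod 1768).
  Combine with x ≡ 0 (mod 9); new modulus lcm = 15912.
    Write x = 1425 + 1768·t and substitute into x ≡ 0 (mod 9): 1768·t ≡ 0 − 1425 = -1425 (mod 9).
    Reduce coefficients mod 9: 4·t ≡ 6 (mod 9).
    The inverse of 4 mod 9 is 7 (since 4·7 = 28 = 3·9 + 1), so t ≡ 7·6 = 42 ≡ 6 (mod 9).
    Then x = 1425 + 1768·6 = 12033, valid modulo lcm(1768, 9) = 15912: x ≡ 12033 (mod 15912).
Verify against each original: 12033 mod 8 = 1, 12033 mod 17 = 14, 12033 mod 13 = 8, 12033 mod 9 = 0.

x ≡ 12033 (mod 15912).


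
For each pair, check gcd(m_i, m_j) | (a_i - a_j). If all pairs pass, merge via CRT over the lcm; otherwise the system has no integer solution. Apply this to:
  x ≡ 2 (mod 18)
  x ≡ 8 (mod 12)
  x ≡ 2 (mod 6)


Moduli 18, 12, 6 are not pairwise coprime, so CRT works modulo lcm(m_i) when all pairwise compatibility conditions hold.
Pairwise compatibility: gcd(m_i, m_j) must divide a_i - a_j for every pair.
Merge one congruence at a time:
  Start: x ≡ 2 (mod 18).
  Combine with x ≡ 8 (mod 12): gcd(18, 12) = 6; 8 - 2 = 6, which IS divisible by 6, so compatible.
    Write x = 2 + 18·t and substitute into x ≡ 8 (mod 12): 18·t ≡ 8 − 2 = 6 (mod 12).
    Divide the congruence (and modulus) by g = 6: 3·t ≡ 1 (mod 2).
    Reduce coefficients mod 2: 1·t ≡ 1 (mod 2).
    So t ≡ 1 (mod 2).
    Then x = 2 + 18·1 = 20, valid modulo lcm(18, 12) = 36: x ≡ 20 (mod 36).
  Combine with x ≡ 2 (mod 6): gcd(36, 6) = 6; 2 - 20 = -18, which IS divisible by 6, so compatible.
    Write x = 20 + 36·t and substitute into x ≡ 2 (mod 6): 36·t ≡ 2 − 20 = -18 (mod 6).
    Divide the congruence (and modulus) by g = 6: 6·t ≡ -3 (mod 1).
    Modulo 1 every t works; take t = 0.
    Then x = 20 + 36·0 = 20, valid modulo lcm(36, 6) = 36: x ≡ 20 (mod 36).
Verify: 20 mod 18 = 2, 20 mod 12 = 8, 20 mod 6 = 2.

x ≡ 20 (mod 36).


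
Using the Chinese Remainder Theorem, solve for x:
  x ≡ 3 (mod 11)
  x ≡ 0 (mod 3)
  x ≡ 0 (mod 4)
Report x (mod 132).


Moduli 11, 3, 4 are pairwise coprime; by CRT there is a unique solution modulo M = 11 · 3 · 4 = 132.
Solve pairwise, accumulating the modulus:
  Start with x ≡ 3 (mod 11).
  Combine with x ≡ 0 (mod 3): since gcd(11, 3) = 1, we get a unique residue mod 33.
    Write x = 3 + 11·t and substitute into x ≡ 0 (mod 3): 11·t ≡ 0 − 3 = -3 (mod 3).
    Reduce coefficients mod 3: 2·t ≡ 0 (mod 3).
    The inverse of 2 mod 3 is 2 (since 2·2 = 4 = 1·3 + 1), so t ≡ 2·0 = 0 ≡ 0 (mod 3).
    Then x = 3 + 11·0 = 3, valid modulo lcm(11, 3) = 33: x ≡ 3 (mod 33).
  Combine with x ≡ 0 (mod 4): since gcd(33, 4) = 1, we get a unique residue mod 132.
    Write x = 3 + 33·t and substitute into x ≡ 0 (mod 4): 33·t ≡ 0 − 3 = -3 (mod 4).
    Reduce coefficients mod 4: 1·t ≡ 1 (mod 4).
    So t ≡ 1 (mod 4).
    Then x = 3 + 33·1 = 36, valid modulo lcm(33, 4) = 132: x ≡ 36 (mod 132).
Verify: 36 mod 11 = 3 ✓, 36 mod 3 = 0 ✓, 36 mod 4 = 0 ✓.

x ≡ 36 (mod 132).


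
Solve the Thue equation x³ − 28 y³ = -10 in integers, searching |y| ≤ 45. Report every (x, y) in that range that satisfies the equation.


The equation is x³ - 28y³ = -10. For fixed y, x³ = 28·y³ − 10, so a solution requires the RHS to be a perfect cube.
Strategy: iterate y from -45 to 45, compute RHS = 28·y³ − 10, and check whether it is a (positive or negative) perfect cube.
Check small values of y:
  y = 0: RHS = -10 is not a perfect cube.
  y = 1: RHS = 18 is not a perfect cube.
  y = -1: RHS = -38 is not a perfect cube.
  y = 2: RHS = 214 is not a perfect cube.
  y = -2: RHS = -234 is not a perfect cube.
  y = 3: RHS = 746 is not a perfect cube.
  y = -3: RHS = -766 is not a perfect cube.
Continuing the search up to |y| = 45 finds no solutions either.
No (x, y) in the scanned range satisfies the equation.

No integer solutions with |y| ≤ 45.


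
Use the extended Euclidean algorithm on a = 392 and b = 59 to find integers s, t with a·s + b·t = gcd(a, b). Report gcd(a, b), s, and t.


Euclidean algorithm on (392, 59) — divide until remainder is 0:
  392 = 6 · 59 + 38
  59 = 1 · 38 + 21
  38 = 1 · 21 + 17
  21 = 1 · 17 + 4
  17 = 4 · 4 + 1
  4 = 4 · 1 + 0
gcd(392, 59) = 1.
Track Bezout coefficients alongside the remainders: start with r₀ = 392 = a·1 + b·0 (s = 1, t = 0) and r₁ = 59 = a·0 + b·1 (s = 0, t = 1); each new remainder r_{k+1} = r_{k-1} − q_k·r_k inherits s_{k+1} = s_{k-1} − q_k·s_k, t_{k+1} = t_{k-1} − q_k·t_k, so r_k = a·s_k + b·t_k at every step:
  q = 6: r = 38, s = 1 − 6·0 = 1, t = 0 − 6·1 = -6  (check: 392·1 + 59·(-6) = 38)
  q = 1: r = 21, s = 0 − 1·1 = -1, t = 1 − 1·(-6) = 7  (check: 392·(-1) + 59·7 = 21)
  q = 1: r = 17, s = 1 − 1·(-1) = 2, t = -6 − 1·7 = -13  (check: 392·2 + 59·(-13) = 17)
  q = 1: r = 4, s = -1 − 1·2 = -3, t = 7 − 1·(-13) = 20  (check: 392·(-3) + 59·20 = 4)
  q = 4: r = 1, s = 2 − 4·(-3) = 14, t = -13 − 4·20 = -93  (check: 392·14 + 59·(-93) = 1)
The row with r = 1 (the gcd) gives the Bezout coefficients s = 14, t = -93.
Result: 392 · (14) + 59 · (-93) = 1.

gcd(392, 59) = 1; s = 14, t = -93 (check: 392·14 + 59·(-93) = 1).


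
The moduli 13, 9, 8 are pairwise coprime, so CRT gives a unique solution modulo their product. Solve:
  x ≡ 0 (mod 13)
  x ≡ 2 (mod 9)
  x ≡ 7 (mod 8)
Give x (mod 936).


Moduli 13, 9, 8 are pairwise coprime; by CRT there is a unique solution modulo M = 13 · 9 · 8 = 936.
Solve pairwise, accumulating the modulus:
  Start with x ≡ 0 (mod 13).
  Combine with x ≡ 2 (mod 9): since gcd(13, 9) = 1, we get a unique residue mod 117.
    Write x = 0 + 13·t and substitute into x ≡ 2 (mod 9): 13·t ≡ 2 − 0 = 2 (mod 9).
    Reduce coefficients mod 9: 4·t ≡ 2 (mod 9).
    The inverse of 4 mod 9 is 7 (since 4·7 = 28 = 3·9 + 1), so t ≡ 7·2 = 14 ≡ 5 (mod 9).
    Then x = 0 + 13·5 = 65, valid modulo lcm(13, 9) = 117: x ≡ 65 (mod 117).
  Combine with x ≡ 7 (mod 8): since gcd(117, 8) = 1, we get a unique residue mod 936.
    Write x = 65 + 117·t and substitute into x ≡ 7 (mod 8): 117·t ≡ 7 − 65 = -58 (mod 8).
    Reduce coefficients mod 8: 5·t ≡ 6 (mod 8).
    The inverse of 5 mod 8 is 5 (since 5·5 = 25 = 3·8 + 1), so t ≡ 5·6 = 30 ≡ 6 (mod 8).
    Then x = 65 + 117·6 = 767, valid modulo lcm(117, 8) = 936: x ≡ 767 (mod 936).
Verify: 767 mod 13 = 0 ✓, 767 mod 9 = 2 ✓, 767 mod 8 = 7 ✓.

x ≡ 767 (mod 936).


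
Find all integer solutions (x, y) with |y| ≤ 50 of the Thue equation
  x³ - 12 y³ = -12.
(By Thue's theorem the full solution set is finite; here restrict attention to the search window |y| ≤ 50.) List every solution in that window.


The equation is x³ - 12y³ = -12. For fixed y, x³ = 12·y³ − 12, so a solution requires the RHS to be a perfect cube.
Strategy: iterate y from -50 to 50, compute RHS = 12·y³ − 12, and check whether it is a (positive or negative) perfect cube.
Check small values of y:
  y = 0: RHS = -12 is not a perfect cube.
  y = 1: RHS = 0 = (0)³ ⇒ x = 0 works.
  y = -1: RHS = -24 is not a perfect cube.
  y = 2: RHS = 84 is not a perfect cube.
  y = -2: RHS = -108 is not a perfect cube.
  y = 3: RHS = 312 is not a perfect cube.
  y = -3: RHS = -336 is not a perfect cube.
Continuing the search up to |y| = 50 finds no further solutions beyond those listed.
Collected solutions: (0, 1).

Solutions (with |y| ≤ 50): (0, 1).


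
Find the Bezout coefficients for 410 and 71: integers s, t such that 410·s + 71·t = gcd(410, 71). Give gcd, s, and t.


Euclidean algorithm on (410, 71) — divide until remainder is 0:
  410 = 5 · 71 + 55
  71 = 1 · 55 + 16
  55 = 3 · 16 + 7
  16 = 2 · 7 + 2
  7 = 3 · 2 + 1
  2 = 2 · 1 + 0
gcd(410, 71) = 1.
Track Bezout coefficients alongside the remainders: start with r₀ = 410 = a·1 + b·0 (s = 1, t = 0) and r₁ = 71 = a·0 + b·1 (s = 0, t = 1); each new remainder r_{k+1} = r_{k-1} − q_k·r_k inherits s_{k+1} = s_{k-1} − q_k·s_k, t_{k+1} = t_{k-1} − q_k·t_k, so r_k = a·s_k + b·t_k at every step:
  q = 5: r = 55, s = 1 − 5·0 = 1, t = 0 − 5·1 = -5  (check: 410·1 + 71·(-5) = 55)
  q = 1: r = 16, s = 0 − 1·1 = -1, t = 1 − 1·(-5) = 6  (check: 410·(-1) + 71·6 = 16)
  q = 3: r = 7, s = 1 − 3·(-1) = 4, t = -5 − 3·6 = -23  (check: 410·4 + 71·(-23) = 7)
  q = 2: r = 2, s = -1 − 2·4 = -9, t = 6 − 2·(-23) = 52  (check: 410·(-9) + 71·52 = 2)
  q = 3: r = 1, s = 4 − 3·(-9) = 31, t = -23 − 3·52 = -179  (check: 410·31 + 71·(-179) = 1)
The row with r = 1 (the gcd) gives the Bezout coefficients s = 31, t = -179.
Result: 410 · (31) + 71 · (-179) = 1.

gcd(410, 71) = 1; s = 31, t = -179 (check: 410·31 + 71·(-179) = 1).


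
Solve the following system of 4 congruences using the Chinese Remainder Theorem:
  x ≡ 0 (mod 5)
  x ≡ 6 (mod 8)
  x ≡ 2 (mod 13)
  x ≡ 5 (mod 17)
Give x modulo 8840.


Product of moduli M = 5 · 8 · 13 · 17 = 8840.
Merge one congruence at a time:
  Start: x ≡ 0 (mod 5).
  Combine with x ≡ 6 (mod 8); new modulus lcm = 40.
    Write x = 0 + 5·t and substitute into x ≡ 6 (mod 8): 5·t ≡ 6 − 0 = 6 (mod 8).
    The inverse of 5 mod 8 is 5 (since 5·5 = 25 = 3·8 + 1), so t ≡ 5·6 = 30 ≡ 6 (mod 8).
    Then x = 0 + 5·6 = 30, valid modulo lcm(5, 8) = 40: x ≡ 30 (mod 40).
  Combine with x ≡ 2 (mod 13); new modulus lcm = 520.
    Write x = 30 + 40·t and substitute into x ≡ 2 (mod 13): 40·t ≡ 2 − 30 = -28 (mod 13).
    Reduce coefficients mod 13: 1·t ≡ 11 (mod 13).
    So t ≡ 11 (mod 13).
    Then x = 30 + 40·11 = 470, valid modulo lcm(40, 13) = 520: x ≡ 470 (mod 520).
  Combine with x ≡ 5 (mod 17); new modulus lcm = 8840.
    Write x = 470 + 520·t and substitute into x ≡ 5 (mod 17): 520·t ≡ 5 − 470 = -465 (mod 17).
    Reduce coefficients mod 17: 10·t ≡ 11 (mod 17).
    The inverse of 10 mod 17 is 12 (since 10·12 = 120 = 7·17 + 1), so t ≡ 12·11 = 132 ≡ 13 (mod 17).
    Then x = 470 + 520·13 = 7230, valid modulo lcm(520, 17) = 8840: x ≡ 7230 (mod 8840).
Verify against each original: 7230 mod 5 = 0, 7230 mod 8 = 6, 7230 mod 13 = 2, 7230 mod 17 = 5.

x ≡ 7230 (mod 8840).


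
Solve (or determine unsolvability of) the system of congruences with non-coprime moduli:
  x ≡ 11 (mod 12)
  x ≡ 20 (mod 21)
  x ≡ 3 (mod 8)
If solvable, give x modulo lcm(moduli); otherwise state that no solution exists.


Moduli 12, 21, 8 are not pairwise coprime, so CRT works modulo lcm(m_i) when all pairwise compatibility conditions hold.
Pairwise compatibility: gcd(m_i, m_j) must divide a_i - a_j for every pair.
Merge one congruence at a time:
  Start: x ≡ 11 (mod 12).
  Combine with x ≡ 20 (mod 21): gcd(12, 21) = 3; 20 - 11 = 9, which IS divisible by 3, so compatible.
    Write x = 11 + 12·t and substitute into x ≡ 20 (mod 21): 12·t ≡ 20 − 11 = 9 (mod 21).
    Divide the congruence (and modulus) by g = 3: 4·t ≡ 3 (mod 7).
    The inverse of 4 mod 7 is 2 (since 4·2 = 8 = 1·7 + 1), so t ≡ 2·3 = 6 ≡ 6 (mod 7).
    Then x = 11 + 12·6 = 83, valid modulo lcm(12, 21) = 84: x ≡ 83 (mod 84).
  Combine with x ≡ 3 (mod 8): gcd(84, 8) = 4; 3 - 83 = -80, which IS divisible by 4, so compatible.
    Write x = 83 + 84·t and substitute into x ≡ 3 (mod 8): 84·t ≡ 3 − 83 = -80 (mod 8).
    Divide the congruence (and modulus) by g = 4: 21·t ≡ -20 (mod 2).
    Reduce coefficients mod 2: 1·t ≡ 0 (mod 2).
    So t ≡ 0 (mod 2).
    Then x = 83 + 84·0 = 83, valid modulo lcm(84, 8) = 168: x ≡ 83 (mod 168).
Verify: 83 mod 12 = 11, 83 mod 21 = 20, 83 mod 8 = 3.

x ≡ 83 (mod 168).


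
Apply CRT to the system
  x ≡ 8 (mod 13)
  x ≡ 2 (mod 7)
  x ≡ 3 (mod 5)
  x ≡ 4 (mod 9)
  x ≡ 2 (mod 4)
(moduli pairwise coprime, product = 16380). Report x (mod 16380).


Product of moduli M = 13 · 7 · 5 · 9 · 4 = 16380.
Merge one congruence at a time:
  Start: x ≡ 8 (mod 13).
  Combine with x ≡ 2 (mod 7); new modulus lcm = 91.
    Write x = 8 + 13·t and substitute into x ≡ 2 (mod 7): 13·t ≡ 2 − 8 = -6 (mod 7).
    Reduce coefficients mod 7: 6·t ≡ 1 (mod 7).
    The inverse of 6 mod 7 is 6 (since 6·6 = 36 = 5·7 + 1), so t ≡ 6·1 = 6 ≡ 6 (mod 7).
    Then x = 8 + 13·6 = 86, valid modulo lcm(13, 7) = 91: x ≡ 86 (mod 91).
  Combine with x ≡ 3 (mod 5); new modulus lcm = 455.
    Write x = 86 + 91·t and substitute into x ≡ 3 (mod 5): 91·t ≡ 3 − 86 = -83 (mod 5).
    Reduce coefficients mod 5: 1·t ≡ 2 (mod 5).
    So t ≡ 2 (mod 5).
    Then x = 86 + 91·2 = 268, valid modulo lcm(91, 5) = 455: x ≡ 268 (mod 455).
  Combine with x ≡ 4 (mod 9); new modulus lcm = 4095.
    Write x = 268 + 455·t and substitute into x ≡ 4 (mod 9): 455·t ≡ 4 − 268 = -264 (mod 9).
    Reduce coefficients mod 9: 5·t ≡ 6 (mod 9).
    The inverse of 5 mod 9 is 2 (since 5·2 = 10 = 1·9 + 1), so t ≡ 2·6 = 12 ≡ 3 (mod 9).
    Then x = 268 + 455·3 = 1633, valid modulo lcm(455, 9) = 4095: x ≡ 1633 (mod 4095).
  Combine with x ≡ 2 (mod 4); new modulus lcm = 16380.
    Write x = 1633 + 4095·t and substitute into x ≡ 2 (mod 4): 4095·t ≡ 2 − 1633 = -1631 (mod 4).
    Reduce coefficients mod 4: 3·t ≡ 1 (mod 4).
    The inverse of 3 mod 4 is 3 (since 3·3 = 9 = 2·4 + 1), so t ≡ 3·1 = 3 ≡ 3 (mod 4).
    Then x = 1633 + 4095·3 = 13918, valid modulo lcm(4095, 4) = 16380: x ≡ 13918 (mod 16380).
Verify against each original: 13918 mod 13 = 8, 13918 mod 7 = 2, 13918 mod 5 = 3, 13918 mod 9 = 4, 13918 mod 4 = 2.

x ≡ 13918 (mod 16380).


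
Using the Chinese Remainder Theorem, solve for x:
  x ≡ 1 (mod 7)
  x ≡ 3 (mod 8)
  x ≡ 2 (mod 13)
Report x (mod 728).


Moduli 7, 8, 13 are pairwise coprime; by CRT there is a unique solution modulo M = 7 · 8 · 13 = 728.
Solve pairwise, accumulating the modulus:
  Start with x ≡ 1 (mod 7).
  Combine with x ≡ 3 (mod 8): since gcd(7, 8) = 1, we get a unique residue mod 56.
    Write x = 1 + 7·t and substitute into x ≡ 3 (mod 8): 7·t ≡ 3 − 1 = 2 (mod 8).
    The inverse of 7 mod 8 is 7 (since 7·7 = 49 = 6·8 + 1), so t ≡ 7·2 = 14 ≡ 6 (mod 8).
    Then x = 1 + 7·6 = 43, valid modulo lcm(7, 8) = 56: x ≡ 43 (mod 56).
  Combine with x ≡ 2 (mod 13): since gcd(56, 13) = 1, we get a unique residue mod 728.
    Write x = 43 + 56·t and substitute into x ≡ 2 (mod 13): 56·t ≡ 2 − 43 = -41 (mod 13).
    Reduce coefficients mod 13: 4·t ≡ 11 (mod 13).
    The inverse of 4 mod 13 is 10 (since 4·10 = 40 = 3·13 + 1), so t ≡ 10·11 = 110 ≡ 6 (mod 13).
    Then x = 43 + 56·6 = 379, valid modulo lcm(56, 13) = 728: x ≡ 379 (mod 728).
Verify: 379 mod 7 = 1 ✓, 379 mod 8 = 3 ✓, 379 mod 13 = 2 ✓.

x ≡ 379 (mod 728).


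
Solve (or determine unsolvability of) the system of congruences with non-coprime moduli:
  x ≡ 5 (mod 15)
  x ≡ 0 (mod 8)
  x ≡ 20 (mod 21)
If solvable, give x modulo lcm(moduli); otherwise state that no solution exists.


Moduli 15, 8, 21 are not pairwise coprime, so CRT works modulo lcm(m_i) when all pairwise compatibility conditions hold.
Pairwise compatibility: gcd(m_i, m_j) must divide a_i - a_j for every pair.
Merge one congruence at a time:
  Start: x ≡ 5 (mod 15).
  Combine with x ≡ 0 (mod 8): gcd(15, 8) = 1; 0 - 5 = -5, which IS divisible by 1, so compatible.
    Write x = 5 + 15·t and substitute into x ≡ 0 (mod 8): 15·t ≡ 0 − 5 = -5 (mod 8).
    Reduce coefficients mod 8: 7·t ≡ 3 (mod 8).
    The inverse of 7 mod 8 is 7 (since 7·7 = 49 = 6·8 + 1), so t ≡ 7·3 = 21 ≡ 5 (mod 8).
    Then x = 5 + 15·5 = 80, valid modulo lcm(15, 8) = 120: x ≡ 80 (mod 120).
  Combine with x ≡ 20 (mod 21): gcd(120, 21) = 3; 20 - 80 = -60, which IS divisible by 3, so compatible.
    Write x = 80 + 120·t and substitute into x ≡ 20 (mod 21): 120·t ≡ 20 − 80 = -60 (mod 21).
    Divide the congruence (and modulus) by g = 3: 40·t ≡ -20 (mod 7).
    Reduce coefficients mod 7: 5·t ≡ 1 (mod 7).
    The inverse of 5 mod 7 is 3 (since 5·3 = 15 = 2·7 + 1), so t ≡ 3·1 = 3 ≡ 3 (mod 7).
    Then x = 80 + 120·3 = 440, valid modulo lcm(120, 21) = 840: x ≡ 440 (mod 840).
Verify: 440 mod 15 = 5, 440 mod 8 = 0, 440 mod 21 = 20.

x ≡ 440 (mod 840).


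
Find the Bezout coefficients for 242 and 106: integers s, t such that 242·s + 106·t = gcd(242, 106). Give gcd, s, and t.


Euclidean algorithm on (242, 106) — divide until remainder is 0:
  242 = 2 · 106 + 30
  106 = 3 · 30 + 16
  30 = 1 · 16 + 14
  16 = 1 · 14 + 2
  14 = 7 · 2 + 0
gcd(242, 106) = 2.
Track Bezout coefficients alongside the remainders: start with r₀ = 242 = a·1 + b·0 (s = 1, t = 0) and r₁ = 106 = a·0 + b·1 (s = 0, t = 1); each new remainder r_{k+1} = r_{k-1} − q_k·r_k inherits s_{k+1} = s_{k-1} − q_k·s_k, t_{k+1} = t_{k-1} − q_k·t_k, so r_k = a·s_k + b·t_k at every step:
  q = 2: r = 30, s = 1 − 2·0 = 1, t = 0 − 2·1 = -2  (check: 242·1 + 106·(-2) = 30)
  q = 3: r = 16, s = 0 − 3·1 = -3, t = 1 − 3·(-2) = 7  (check: 242·(-3) + 106·7 = 16)
  q = 1: r = 14, s = 1 − 1·(-3) = 4, t = -2 − 1·7 = -9  (check: 242·4 + 106·(-9) = 14)
  q = 1: r = 2, s = -3 − 1·4 = -7, t = 7 − 1·(-9) = 16  (check: 242·(-7) + 106·16 = 2)
The row with r = 2 (the gcd) gives the Bezout coefficients s = -7, t = 16.
Result: 242 · (-7) + 106 · (16) = 2.

gcd(242, 106) = 2; s = -7, t = 16 (check: 242·(-7) + 106·16 = 2).


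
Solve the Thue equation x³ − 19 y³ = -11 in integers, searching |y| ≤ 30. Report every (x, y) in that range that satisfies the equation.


The equation is x³ - 19y³ = -11. For fixed y, x³ = 19·y³ − 11, so a solution requires the RHS to be a perfect cube.
Strategy: iterate y from -30 to 30, compute RHS = 19·y³ − 11, and check whether it is a (positive or negative) perfect cube.
Check small values of y:
  y = 0: RHS = -11 is not a perfect cube.
  y = 1: RHS = 8 = (2)³ ⇒ x = 2 works.
  y = -1: RHS = -30 is not a perfect cube.
  y = 2: RHS = 141 is not a perfect cube.
  y = -2: RHS = -163 is not a perfect cube.
  y = 3: RHS = 502 is not a perfect cube.
  y = -3: RHS = -524 is not a perfect cube.
Continuing the search up to |y| = 30 finds no further solutions beyond those listed.
Collected solutions: (2, 1).

Solutions (with |y| ≤ 30): (2, 1).


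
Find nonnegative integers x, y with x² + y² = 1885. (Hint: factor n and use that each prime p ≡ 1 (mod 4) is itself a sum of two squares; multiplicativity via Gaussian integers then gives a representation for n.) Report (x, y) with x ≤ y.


Step 1: Factor n = 1885 = 5 · 13 · 29.
Step 2: Check the mod-4 condition on each prime factor: 5 ≡ 1 (mod 4), exponent 1; 13 ≡ 1 (mod 4), exponent 1; 29 ≡ 1 (mod 4), exponent 1.
All primes ≡ 3 (mod 4) appear to even exponent (or don't appear), so by the two-squares theorem n IS expressible as a sum of two squares.
Step 3: Build a representation. Here n = 5 · 13 · 29 is a product of primes ≡ 1 (mod 4). Each prime p ≡ 1 (mod 4) is itself a sum of two squares; find a² by testing p − a² for a perfect square:
  5: 5 − 1² = 4 = 2² ⇒ 5 = 1² + 2².
  13: 13 − 1² = 12, 13 − 2² = 9 = 3² ⇒ 13 = 2² + 3².
  29: 29 − 1² = 28, 29 − 2² = 25 = 5² ⇒ 29 = 2² + 5².
  Combine using the Brahmagupta–Fibonacci identity (a² + b²)(c² + d²) = (ac − bd)² + (ad + bc)² = (ac + bd)² + (ad − bc)²:
  5 · 13 = 65: from (1² + 2²)(2² + 3²), take (1·2 − 2·3, 1·3 + 2·2) = (2 − 6, 3 + 4) = (-4, 7); dropping signs (only squares matter) gives (4, 7); check 4² + 7² = 16 + 49 = 65 ✓.
  65 · 29 = 1885: from (4² + 7²)(2² + 5²), take (4·2 − 7·5, 4·5 + 7·2) = (8 − 35, 20 + 14) = (-27, 34); dropping signs (only squares matter) gives (27, 34); check 27² + 34² = 729 + 1156 = 1885 ✓.
Step 4: Order so x ≤ y and verify: 27² + 34² = 729 + 1156 = 1885 = n. ✓

n = 1885 = 27² + 34² (one valid representation with x ≤ y).


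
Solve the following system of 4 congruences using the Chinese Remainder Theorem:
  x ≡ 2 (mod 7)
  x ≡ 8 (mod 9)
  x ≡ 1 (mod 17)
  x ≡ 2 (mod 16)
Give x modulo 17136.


Product of moduli M = 7 · 9 · 17 · 16 = 17136.
Merge one congruence at a time:
  Start: x ≡ 2 (mod 7).
  Combine with x ≡ 8 (mod 9); new modulus lcm = 63.
    Write x = 2 + 7·t and substitute into x ≡ 8 (mod 9): 7·t ≡ 8 − 2 = 6 (mod 9).
    The inverse of 7 mod 9 is 4 (since 7·4 = 28 = 3·9 + 1), so t ≡ 4·6 = 24 ≡ 6 (mod 9).
    Then x = 2 + 7·6 = 44, valid modulo lcm(7, 9) = 63: x ≡ 44 (mod 63).
  Combine with x ≡ 1 (mod 17); new modulus lcm = 1071.
    Write x = 44 + 63·t and substitute into x ≡ 1 (mod 17): 63·t ≡ 1 − 44 = -43 (mod 17).
    Reduce coefficients mod 17: 12·t ≡ 8 (mod 17).
    The inverse of 12 mod 17 is 10 (since 12·10 = 120 = 7·17 + 1), so t ≡ 10·8 = 80 ≡ 12 (mod 17).
    Then x = 44 + 63·12 = 800, valid modulo lcm(63, 17) = 1071: x ≡ 800 (mod 1071).
  Combine with x ≡ 2 (mod 16); new modulus lcm = 17136.
    Write x = 800 + 1071·t and substitute into x ≡ 2 (mod 16): 1071·t ≡ 2 − 800 = -798 (mod 16).
    Reduce coefficients mod 16: 15·t ≡ 2 (mod 16).
    The inverse of 15 mod 16 is 15 (since 15·15 = 225 = 14·16 + 1), so t ≡ 15·2 = 30 ≡ 14 (mod 16).
    Then x = 800 + 1071·14 = 15794, valid modulo lcm(1071, 16) = 17136: x ≡ 15794 (mod 17136).
Verify against each original: 15794 mod 7 = 2, 15794 mod 9 = 8, 15794 mod 17 = 1, 15794 mod 16 = 2.

x ≡ 15794 (mod 17136).


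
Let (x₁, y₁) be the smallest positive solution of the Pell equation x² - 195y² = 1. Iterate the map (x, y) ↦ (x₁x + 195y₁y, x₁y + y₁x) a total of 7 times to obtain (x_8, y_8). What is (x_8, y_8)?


Step 1: Find the fundamental solution (x₁, y₁) of x² - 195y² = 1.
  Expand √195 as a continued fraction. a₀ = ⌊√195⌋ = 13; iterate m_{k+1} = d_k·a_k − m_k, d_{k+1} = (195 − m_{k+1}²)/d_k, a_{k+1} = ⌊(a₀ + m_{k+1})/d_{k+1}⌋ (starting m₀ = 0, d₀ = 1), with convergents p_k = a_k·p_{k-1} + p_{k-2}, q_k = a_k·q_{k-1} + q_{k-2} (p₋₁ = 1, q₋₁ = 0):
  k = 0: a₀ = 13; p₀/q₀ = 13/1; p₀² − 195·q₀² = 169 − 195 = -26.
  k = 1: m = 13, d = 26, a = ⌊(13 + 13)/26⌋ = 1; p/q = (1·13 + 1)/(1·1 + 0) = 14/1; p² − 195·q² = 196 − 195 = 1.
  The first convergent with p² − 195·q² = 1 gives the fundamental solution (x₁, y₁) = (14, 1).
Step 2: Apply the recurrence (x_{n+1}, y_{n+1}) = (x₁x_n + 195y₁y_n, x₁y_n + y₁x_n) repeatedly.
  From (x_1, y_1) = (14, 1): x_2 = 14·14 + 195·1·1 = 391; y_2 = 14·1 + 1·14 = 28.
  From (x_2, y_2) = (391, 28): x_3 = 14·391 + 195·1·28 = 10934; y_3 = 14·28 + 1·391 = 783.
  From (x_3, y_3) = (10934, 783): x_4 = 14·10934 + 195·1·783 = 305761; y_4 = 14·783 + 1·10934 = 21896.
  From (x_4, y_4) = (305761, 21896): x_5 = 14·305761 + 195·1·21896 = 8550374; y_5 = 14·21896 + 1·305761 = 612305.
  From (x_5, y_5) = (8550374, 612305): x_6 = 14·8550374 + 195·1·612305 = 239104711; y_6 = 14·612305 + 1·8550374 = 17122644.
  From (x_6, y_6) = (239104711, 17122644): x_7 = 14·239104711 + 195·1·17122644 = 6686381534; y_7 = 14·17122644 + 1·239104711 = 478821727.
  From (x_7, y_7) = (6686381534, 478821727): x_8 = 14·6686381534 + 195·1·478821727 = 186979578241; y_8 = 14·478821727 + 1·6686381534 = 13389885712.
Step 3: Verify x_8² - 195·y_8² = 34961362679182240654081 - 34961362679182240654080 = 1 (should be 1). ✓

(x_1, y_1) = (14, 1); (x_8, y_8) = (186979578241, 13389885712).


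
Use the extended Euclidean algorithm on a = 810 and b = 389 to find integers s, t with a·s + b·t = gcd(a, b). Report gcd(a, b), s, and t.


Euclidean algorithm on (810, 389) — divide until remainder is 0:
  810 = 2 · 389 + 32
  389 = 12 · 32 + 5
  32 = 6 · 5 + 2
  5 = 2 · 2 + 1
  2 = 2 · 1 + 0
gcd(810, 389) = 1.
Track Bezout coefficients alongside the remainders: start with r₀ = 810 = a·1 + b·0 (s = 1, t = 0) and r₁ = 389 = a·0 + b·1 (s = 0, t = 1); each new remainder r_{k+1} = r_{k-1} − q_k·r_k inherits s_{k+1} = s_{k-1} − q_k·s_k, t_{k+1} = t_{k-1} − q_k·t_k, so r_k = a·s_k + b·t_k at every step:
  q = 2: r = 32, s = 1 − 2·0 = 1, t = 0 − 2·1 = -2  (check: 810·1 + 389·(-2) = 32)
  q = 12: r = 5, s = 0 − 12·1 = -12, t = 1 − 12·(-2) = 25  (check: 810·(-12) + 389·25 = 5)
  q = 6: r = 2, s = 1 − 6·(-12) = 73, t = -2 − 6·25 = -152  (check: 810·73 + 389·(-152) = 2)
  q = 2: r = 1, s = -12 − 2·73 = -158, t = 25 − 2·(-152) = 329  (check: 810·(-158) + 389·329 = 1)
The row with r = 1 (the gcd) gives the Bezout coefficients s = -158, t = 329.
Result: 810 · (-158) + 389 · (329) = 1.

gcd(810, 389) = 1; s = -158, t = 329 (check: 810·(-158) + 389·329 = 1).


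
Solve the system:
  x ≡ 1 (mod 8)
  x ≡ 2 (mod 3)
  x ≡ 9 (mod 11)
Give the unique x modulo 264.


Moduli 8, 3, 11 are pairwise coprime; by CRT there is a unique solution modulo M = 8 · 3 · 11 = 264.
Solve pairwise, accumulating the modulus:
  Start with x ≡ 1 (mod 8).
  Combine with x ≡ 2 (mod 3): since gcd(8, 3) = 1, we get a unique residue mod 24.
    Write x = 1 + 8·t and substitute into x ≡ 2 (mod 3): 8·t ≡ 2 − 1 = 1 (mod 3).
    Reduce coefficients mod 3: 2·t ≡ 1 (mod 3).
    The inverse of 2 mod 3 is 2 (since 2·2 = 4 = 1·3 + 1), so t ≡ 2·1 = 2 ≡ 2 (mod 3).
    Then x = 1 + 8·2 = 17, valid modulo lcm(8, 3) = 24: x ≡ 17 (mod 24).
  Combine with x ≡ 9 (mod 11): since gcd(24, 11) = 1, we get a unique residue mod 264.
    Write x = 17 + 24·t and substitute into x ≡ 9 (mod 11): 24·t ≡ 9 − 17 = -8 (mod 11).
    Reduce coefficients mod 11: 2·t ≡ 3 (mod 11).
    The inverse of 2 mod 11 is 6 (since 2·6 = 12 = 1·11 + 1), so t ≡ 6·3 = 18 ≡ 7 (mod 11).
    Then x = 17 + 24·7 = 185, valid modulo lcm(24, 11) = 264: x ≡ 185 (mod 264).
Verify: 185 mod 8 = 1 ✓, 185 mod 3 = 2 ✓, 185 mod 11 = 9 ✓.

x ≡ 185 (mod 264).


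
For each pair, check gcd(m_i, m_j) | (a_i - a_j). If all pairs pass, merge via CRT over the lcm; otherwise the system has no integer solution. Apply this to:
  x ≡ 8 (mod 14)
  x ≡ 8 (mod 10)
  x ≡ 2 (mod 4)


Moduli 14, 10, 4 are not pairwise coprime, so CRT works modulo lcm(m_i) when all pairwise compatibility conditions hold.
Pairwise compatibility: gcd(m_i, m_j) must divide a_i - a_j for every pair.
Merge one congruence at a time:
  Start: x ≡ 8 (mod 14).
  Combine with x ≡ 8 (mod 10): gcd(14, 10) = 2; 8 - 8 = 0, which IS divisible by 2, so compatible.
    Write x = 8 + 14·t and substitute into x ≡ 8 (mod 10): 14·t ≡ 8 − 8 = 0 (mod 10).
    Divide the congruence (and modulus) by g = 2: 7·t ≡ 0 (mod 5).
    Reduce coefficients mod 5: 2·t ≡ 0 (mod 5).
    The inverse of 2 mod 5 is 3 (since 2·3 = 6 = 1·5 + 1), so t ≡ 3·0 = 0 ≡ 0 (mod 5).
    Then x = 8 + 14·0 = 8, valid modulo lcm(14, 10) = 70: x ≡ 8 (mod 70).
  Combine with x ≡ 2 (mod 4): gcd(70, 4) = 2; 2 - 8 = -6, which IS divisible by 2, so compatible.
    Write x = 8 + 70·t and substitute into x ≡ 2 (mod 4): 70·t ≡ 2 − 8 = -6 (mod 4).
    Divide the congruence (and modulus) by g = 2: 35·t ≡ -3 (mod 2).
    Reduce coefficients mod 2: 1·t ≡ 1 (mod 2).
    So t ≡ 1 (mod 2).
    Then x = 8 + 70·1 = 78, valid modulo lcm(70, 4) = 140: x ≡ 78 (mod 140).
Verify: 78 mod 14 = 8, 78 mod 10 = 8, 78 mod 4 = 2.

x ≡ 78 (mod 140).


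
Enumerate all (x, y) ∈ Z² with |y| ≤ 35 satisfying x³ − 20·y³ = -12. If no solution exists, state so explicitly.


The equation is x³ - 20y³ = -12. For fixed y, x³ = 20·y³ − 12, so a solution requires the RHS to be a perfect cube.
Strategy: iterate y from -35 to 35, compute RHS = 20·y³ − 12, and check whether it is a (positive or negative) perfect cube.
Check small values of y:
  y = 0: RHS = -12 is not a perfect cube.
  y = 1: RHS = 8 = (2)³ ⇒ x = 2 works.
  y = -1: RHS = -32 is not a perfect cube.
  y = 2: RHS = 148 is not a perfect cube.
  y = -2: RHS = -172 is not a perfect cube.
  y = 3: RHS = 528 is not a perfect cube.
  y = -3: RHS = -552 is not a perfect cube.
Continuing the search up to |y| = 35 finds no further solutions beyond those listed.
Collected solutions: (2, 1).

Solutions (with |y| ≤ 35): (2, 1).


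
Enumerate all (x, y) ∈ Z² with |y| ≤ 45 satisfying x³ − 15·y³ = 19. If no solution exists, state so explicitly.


The equation is x³ - 15y³ = 19. For fixed y, x³ = 15·y³ + 19, so a solution requires the RHS to be a perfect cube.
Strategy: iterate y from -45 to 45, compute RHS = 15·y³ + 19, and check whether it is a (positive or negative) perfect cube.
Check small values of y:
  y = 0: RHS = 19 is not a perfect cube.
  y = 1: RHS = 34 is not a perfect cube.
  y = -1: RHS = 4 is not a perfect cube.
  y = 2: RHS = 139 is not a perfect cube.
  y = -2: RHS = -101 is not a perfect cube.
  y = 3: RHS = 424 is not a perfect cube.
  y = -3: RHS = -386 is not a perfect cube.
Continuing the search up to |y| = 45 finds no solutions either.
No (x, y) in the scanned range satisfies the equation.

No integer solutions with |y| ≤ 45.


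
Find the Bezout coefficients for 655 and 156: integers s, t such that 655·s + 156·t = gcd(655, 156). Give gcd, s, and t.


Euclidean algorithm on (655, 156) — divide until remainder is 0:
  655 = 4 · 156 + 31
  156 = 5 · 31 + 1
  31 = 31 · 1 + 0
gcd(655, 156) = 1.
Track Bezout coefficients alongside the remainders: start with r₀ = 655 = a·1 + b·0 (s = 1, t = 0) and r₁ = 156 = a·0 + b·1 (s = 0, t = 1); each new remainder r_{k+1} = r_{k-1} − q_k·r_k inherits s_{k+1} = s_{k-1} − q_k·s_k, t_{k+1} = t_{k-1} − q_k·t_k, so r_k = a·s_k + b·t_k at every step:
  q = 4: r = 31, s = 1 − 4·0 = 1, t = 0 − 4·1 = -4  (check: 655·1 + 156·(-4) = 31)
  q = 5: r = 1, s = 0 − 5·1 = -5, t = 1 − 5·(-4) = 21  (check: 655·(-5) + 156·21 = 1)
The row with r = 1 (the gcd) gives the Bezout coefficients s = -5, t = 21.
Result: 655 · (-5) + 156 · (21) = 1.

gcd(655, 156) = 1; s = -5, t = 21 (check: 655·(-5) + 156·21 = 1).


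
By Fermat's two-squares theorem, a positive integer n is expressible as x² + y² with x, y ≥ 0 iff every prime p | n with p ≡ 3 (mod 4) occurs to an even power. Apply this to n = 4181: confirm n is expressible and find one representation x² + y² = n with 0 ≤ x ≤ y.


Step 1: Factor n = 4181 = 37 · 113.
Step 2: Check the mod-4 condition on each prime factor: 37 ≡ 1 (mod 4), exponent 1; 113 ≡ 1 (mod 4), exponent 1.
All primes ≡ 3 (mod 4) appear to even exponent (or don't appear), so by the two-squares theorem n IS expressible as a sum of two squares.
Step 3: Build a representation. Here n = 37 · 113 is a product of primes ≡ 1 (mod 4). Each prime p ≡ 1 (mod 4) is itself a sum of two squares; find a² by testing p − a² for a perfect square:
  37: 37 − 1² = 36 = 6² ⇒ 37 = 1² + 6².
  113: 113 − 1² = 112, 113 − 2² = 109, 113 − 3² = 104, 113 − 4² = 97, 113 − 5² = 88, 113 − 6² = 77, 113 − 7² = 64 = 8² ⇒ 113 = 7² + 8².
  Combine using the Brahmagupta–Fibonacci identity (a² + b²)(c² + d²) = (ac − bd)² + (ad + bc)² = (ac + bd)² + (ad − bc)²:
  37 · 113 = 4181: from (1² + 6²)(7² + 8²), take (1·7 − 6·8, 1·8 + 6·7) = (7 − 48, 8 + 42) = (-41, 50); dropping signs (only squares matter) gives (41, 50); check 41² + 50² = 1681 + 2500 = 4181 ✓.
Step 4: Order so x ≤ y and verify: 41² + 50² = 1681 + 2500 = 4181 = n. ✓

n = 4181 = 41² + 50² (one valid representation with x ≤ y).


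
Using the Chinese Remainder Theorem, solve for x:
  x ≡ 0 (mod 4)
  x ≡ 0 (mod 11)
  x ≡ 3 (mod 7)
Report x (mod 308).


Moduli 4, 11, 7 are pairwise coprime; by CRT there is a unique solution modulo M = 4 · 11 · 7 = 308.
Solve pairwise, accumulating the modulus:
  Start with x ≡ 0 (mod 4).
  Combine with x ≡ 0 (mod 11): since gcd(4, 11) = 1, we get a unique residue mod 44.
    Write x = 0 + 4·t and substitute into x ≡ 0 (mod 11): 4·t ≡ 0 − 0 = 0 (mod 11).
    The inverse of 4 mod 11 is 3 (since 4·3 = 12 = 1·11 + 1), so t ≡ 3·0 = 0 ≡ 0 (mod 11).
    Then x = 0 + 4·0 = 0, valid modulo lcm(4, 11) = 44: x ≡ 0 (mod 44).
  Combine with x ≡ 3 (mod 7): since gcd(44, 7) = 1, we get a unique residue mod 308.
    Write x = 0 + 44·t and substitute into x ≡ 3 (mod 7): 44·t ≡ 3 − 0 = 3 (mod 7).
    Reduce coefficients mod 7: 2·t ≡ 3 (mod 7).
    The inverse of 2 mod 7 is 4 (since 2·4 = 8 = 1·7 + 1), so t ≡ 4·3 = 12 ≡ 5 (mod 7).
    Then x = 0 + 44·5 = 220, valid modulo lcm(44, 7) = 308: x ≡ 220 (mod 308).
Verify: 220 mod 4 = 0 ✓, 220 mod 11 = 0 ✓, 220 mod 7 = 3 ✓.

x ≡ 220 (mod 308).


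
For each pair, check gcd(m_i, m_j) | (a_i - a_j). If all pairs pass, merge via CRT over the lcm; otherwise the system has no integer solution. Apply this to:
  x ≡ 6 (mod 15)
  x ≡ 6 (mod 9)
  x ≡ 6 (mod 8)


Moduli 15, 9, 8 are not pairwise coprime, so CRT works modulo lcm(m_i) when all pairwise compatibility conditions hold.
Pairwise compatibility: gcd(m_i, m_j) must divide a_i - a_j for every pair.
Merge one congruence at a time:
  Start: x ≡ 6 (mod 15).
  Combine with x ≡ 6 (mod 9): gcd(15, 9) = 3; 6 - 6 = 0, which IS divisible by 3, so compatible.
    Write x = 6 + 15·t and substitute into x ≡ 6 (mod 9): 15·t ≡ 6 − 6 = 0 (mod 9).
    Divide the congruence (and modulus) by g = 3: 5·t ≡ 0 (mod 3).
    Reduce coefficients mod 3: 2·t ≡ 0 (mod 3).
    The inverse of 2 mod 3 is 2 (since 2·2 = 4 = 1·3 + 1), so t ≡ 2·0 = 0 ≡ 0 (mod 3).
    Then x = 6 + 15·0 = 6, valid modulo lcm(15, 9) = 45: x ≡ 6 (mod 45).
  Combine with x ≡ 6 (mod 8): gcd(45, 8) = 1; 6 - 6 = 0, which IS divisible by 1, so compatible.
    Write x = 6 + 45·t and substitute into x ≡ 6 (mod 8): 45·t ≡ 6 − 6 = 0 (mod 8).
    Reduce coefficients mod 8: 5·t ≡ 0 (mod 8).
    The inverse of 5 mod 8 is 5 (since 5·5 = 25 = 3·8 + 1), so t ≡ 5·0 = 0 ≡ 0 (mod 8).
    Then x = 6 + 45·0 = 6, valid modulo lcm(45, 8) = 360: x ≡ 6 (mod 360).
Verify: 6 mod 15 = 6, 6 mod 9 = 6, 6 mod 8 = 6.

x ≡ 6 (mod 360).


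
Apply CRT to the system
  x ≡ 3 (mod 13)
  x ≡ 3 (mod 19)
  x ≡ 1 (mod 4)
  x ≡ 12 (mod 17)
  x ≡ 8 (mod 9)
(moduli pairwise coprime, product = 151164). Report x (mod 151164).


Product of moduli M = 13 · 19 · 4 · 17 · 9 = 151164.
Merge one congruence at a time:
  Start: x ≡ 3 (mod 13).
  Combine with x ≡ 3 (mod 19); new modulus lcm = 247.
    Write x = 3 + 13·t and substitute into x ≡ 3 (mod 19): 13·t ≡ 3 − 3 = 0 (mod 19).
    The inverse of 13 mod 19 is 3 (since 13·3 = 39 = 2·19 + 1), so t ≡ 3·0 = 0 ≡ 0 (mod 19).
    Then x = 3 + 13·0 = 3, valid modulo lcm(13, 19) = 247: x ≡ 3 (mod 247).
  Combine with x ≡ 1 (mod 4); new modulus lcm = 988.
    Write x = 3 + 247·t and substitute into x ≡ 1 (mod 4): 247·t ≡ 1 − 3 = -2 (mod 4).
    Reduce coefficients mod 4: 3·t ≡ 2 (mod 4).
    The inverse of 3 mod 4 is 3 (since 3·3 = 9 = 2·4 + 1), so t ≡ 3·2 = 6 ≡ 2 (mod 4).
    Then x = 3 + 247·2 = 497, valid modulo lcm(247, 4) = 988: x ≡ 497 (mod 988).
  Combine with x ≡ 12 (mod 17); new modulus lcm = 16796.
    Write x = 497 + 988·t and substitute into x ≡ 12 (mod 17): 988·t ≡ 12 − 497 = -485 (mod 17).
    Reduce coefficients mod 17: 2·t ≡ 8 (mod 17).
    The inverse of 2 mod 17 is 9 (since 2·9 = 18 = 1·17 + 1), so t ≡ 9·8 = 72 ≡ 4 (mod 17).
    Then x = 497 + 988·4 = 4449, valid modulo lcm(988, 17) = 16796: x ≡ 4449 (mod 16796).
  Combine with x ≡ 8 (mod 9); new modulus lcm = 151164.
    Write x = 4449 + 16796·t and substitute into x ≡ 8 (mod 9): 16796·t ≡ 8 − 4449 = -4441 (mod 9).
    Reduce coefficients mod 9: 2·t ≡ 5 (mod 9).
    The inverse of 2 mod 9 is 5 (since 2·5 = 10 = 1·9 + 1), so t ≡ 5·5 = 25 ≡ 7 (mod 9).
    Then x = 4449 + 16796·7 = 122021, valid modulo lcm(16796, 9) = 151164: x ≡ 122021 (mod 151164).
Verify against each original: 122021 mod 13 = 3, 122021 mod 19 = 3, 122021 mod 4 = 1, 122021 mod 17 = 12, 122021 mod 9 = 8.

x ≡ 122021 (mod 151164).


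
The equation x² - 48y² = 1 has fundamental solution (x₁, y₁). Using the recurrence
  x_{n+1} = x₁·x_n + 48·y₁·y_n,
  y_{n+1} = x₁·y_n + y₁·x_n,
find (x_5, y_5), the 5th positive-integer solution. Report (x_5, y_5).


Step 1: Find the fundamental solution (x₁, y₁) of x² - 48y² = 1.
  Expand √48 as a continued fraction. a₀ = ⌊√48⌋ = 6; iterate m_{k+1} = d_k·a_k − m_k, d_{k+1} = (48 − m_{k+1}²)/d_k, a_{k+1} = ⌊(a₀ + m_{k+1})/d_{k+1}⌋ (starting m₀ = 0, d₀ = 1), with convergents p_k = a_k·p_{k-1} + p_{k-2}, q_k = a_k·q_{k-1} + q_{k-2} (p₋₁ = 1, q₋₁ = 0):
  k = 0: a₀ = 6; p₀/q₀ = 6/1; p₀² − 48·q₀² = 36 − 48 = -12.
  k = 1: m = 6, d = 12, a = ⌊(6 + 6)/12⌋ = 1; p/q = (1·6 + 1)/(1·1 + 0) = 7/1; p² − 48·q² = 49 − 48 = 1.
  The first convergent with p² − 48·q² = 1 gives the fundamental solution (x₁, y₁) = (7, 1).
Step 2: Apply the recurrence (x_{n+1}, y_{n+1}) = (x₁x_n + 48y₁y_n, x₁y_n + y₁x_n) repeatedly.
  From (x_1, y_1) = (7, 1): x_2 = 7·7 + 48·1·1 = 97; y_2 = 7·1 + 1·7 = 14.
  From (x_2, y_2) = (97, 14): x_3 = 7·97 + 48·1·14 = 1351; y_3 = 7·14 + 1·97 = 195.
  From (x_3, y_3) = (1351, 195): x_4 = 7·1351 + 48·1·195 = 18817; y_4 = 7·195 + 1·1351 = 2716.
  From (x_4, y_4) = (18817, 2716): x_5 = 7·18817 + 48·1·2716 = 262087; y_5 = 7·2716 + 1·18817 = 37829.
Step 3: Verify x_5² - 48·y_5² = 68689595569 - 68689595568 = 1 (should be 1). ✓

(x_1, y_1) = (7, 1); (x_5, y_5) = (262087, 37829).
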